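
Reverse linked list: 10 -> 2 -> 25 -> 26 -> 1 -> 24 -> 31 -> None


Step 1: curr=10, set curr.next=prev(None) | reversed so far: 10
Step 2: curr=2, set curr.next=prev(10) | reversed so far: 2 -> 10
Step 3: curr=25, set curr.next=prev(2) | reversed so far: 25 -> 2 -> 10
Step 4: curr=26, set curr.next=prev(25) | reversed so far: 26 -> 25 -> 2 -> 10
Step 5: curr=1, set curr.next=prev(26) | reversed so far: 1 -> 26 -> 25 -> 2 -> 10
Step 6: curr=24, set curr.next=prev(1) | reversed so far: 24 -> 1 -> 26 -> 25 -> 2 -> 10
Step 7: curr=31, set curr.next=prev(24) | reversed so far: 31 -> 24 -> 1 -> 26 -> 25 -> 2 -> 10

31 -> 24 -> 1 -> 26 -> 25 -> 2 -> 10 -> None


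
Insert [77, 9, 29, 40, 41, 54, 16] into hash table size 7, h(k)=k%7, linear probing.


Insert 77: h=0 -> slot 0
Insert 9: h=2 -> slot 2
Insert 29: h=1 -> slot 1
Insert 40: h=5 -> slot 5
Insert 41: h=6 -> slot 6
Insert 54: h=5, 5 probes -> slot 3
Insert 16: h=2, 2 probes -> slot 4

Table: [77, 29, 9, 54, 16, 40, 41]


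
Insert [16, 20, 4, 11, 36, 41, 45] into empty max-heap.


Insert 16: [16]
Insert 20: [20, 16]
Insert 4: [20, 16, 4]
Insert 11: [20, 16, 4, 11]
Insert 36: [36, 20, 4, 11, 16]
Insert 41: [41, 20, 36, 11, 16, 4]
Insert 45: [45, 20, 41, 11, 16, 4, 36]

Final heap: [45, 20, 41, 11, 16, 4, 36]


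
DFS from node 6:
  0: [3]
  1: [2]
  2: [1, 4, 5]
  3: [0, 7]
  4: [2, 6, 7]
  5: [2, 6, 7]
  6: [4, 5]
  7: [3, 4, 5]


Visit 6, push [5, 4]
Visit 4, push [7, 2]
Visit 2, push [5, 1]
Visit 1, push []
Visit 5, push [7]
Visit 7, push [3]
Visit 3, push [0]
Visit 0, push []

DFS order: [6, 4, 2, 1, 5, 7, 3, 0]


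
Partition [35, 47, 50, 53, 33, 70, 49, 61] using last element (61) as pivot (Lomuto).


Pivot: 61
  35 <= 61: advance i (no swap)
  47 <= 61: advance i (no swap)
  50 <= 61: advance i (no swap)
  53 <= 61: advance i (no swap)
  33 <= 61: advance i (no swap)
  49 <= 61: swap -> [35, 47, 50, 53, 33, 49, 70, 61]
Place pivot at 6: [35, 47, 50, 53, 33, 49, 61, 70]

Partitioned: [35, 47, 50, 53, 33, 49, 61, 70]


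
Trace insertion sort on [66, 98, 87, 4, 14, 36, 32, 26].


Initial: [66, 98, 87, 4, 14, 36, 32, 26]
Insert 98: [66, 98, 87, 4, 14, 36, 32, 26]
Insert 87: [66, 87, 98, 4, 14, 36, 32, 26]
Insert 4: [4, 66, 87, 98, 14, 36, 32, 26]
Insert 14: [4, 14, 66, 87, 98, 36, 32, 26]
Insert 36: [4, 14, 36, 66, 87, 98, 32, 26]
Insert 32: [4, 14, 32, 36, 66, 87, 98, 26]
Insert 26: [4, 14, 26, 32, 36, 66, 87, 98]

Sorted: [4, 14, 26, 32, 36, 66, 87, 98]


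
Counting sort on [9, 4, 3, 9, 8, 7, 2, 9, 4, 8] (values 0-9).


Input: [9, 4, 3, 9, 8, 7, 2, 9, 4, 8]
Counts: [0, 0, 1, 1, 2, 0, 0, 1, 2, 3]

Sorted: [2, 3, 4, 4, 7, 8, 8, 9, 9, 9]


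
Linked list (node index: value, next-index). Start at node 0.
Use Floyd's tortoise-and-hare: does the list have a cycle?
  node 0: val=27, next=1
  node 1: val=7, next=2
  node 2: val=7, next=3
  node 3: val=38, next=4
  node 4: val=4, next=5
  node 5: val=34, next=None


Floyd's tortoise (slow, +1) and hare (fast, +2):
  init: slow=0, fast=0
  step 1: slow=1, fast=2
  step 2: slow=2, fast=4
  step 3: fast 4->5->None, no cycle

Cycle: no


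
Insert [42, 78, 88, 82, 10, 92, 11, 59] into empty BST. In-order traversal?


Insert 42: root
Insert 78: R from 42
Insert 88: R from 42 -> R from 78
Insert 82: R from 42 -> R from 78 -> L from 88
Insert 10: L from 42
Insert 92: R from 42 -> R from 78 -> R from 88
Insert 11: L from 42 -> R from 10
Insert 59: R from 42 -> L from 78

In-order: [10, 11, 42, 59, 78, 82, 88, 92]


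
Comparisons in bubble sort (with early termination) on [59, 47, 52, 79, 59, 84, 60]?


Algorithm: bubble sort (with early termination)
Input: [59, 47, 52, 79, 59, 84, 60]
Sorted: [47, 52, 59, 59, 60, 79, 84]

15


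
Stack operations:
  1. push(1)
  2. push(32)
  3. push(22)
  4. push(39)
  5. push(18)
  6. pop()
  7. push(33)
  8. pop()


push(1) -> [1]
push(32) -> [1, 32]
push(22) -> [1, 32, 22]
push(39) -> [1, 32, 22, 39]
push(18) -> [1, 32, 22, 39, 18]
pop()->18, [1, 32, 22, 39]
push(33) -> [1, 32, 22, 39, 33]
pop()->33, [1, 32, 22, 39]

Final stack: [1, 32, 22, 39]


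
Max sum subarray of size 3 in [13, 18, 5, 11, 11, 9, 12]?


[0:3]: 36
[1:4]: 34
[2:5]: 27
[3:6]: 31
[4:7]: 32

Max: 36 at [0:3]


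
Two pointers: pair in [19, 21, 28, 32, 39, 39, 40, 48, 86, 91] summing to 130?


lo=0(19)+hi=9(91)=110
lo=1(21)+hi=9(91)=112
lo=2(28)+hi=9(91)=119
lo=3(32)+hi=9(91)=123
lo=4(39)+hi=9(91)=130

Yes: 39+91=130


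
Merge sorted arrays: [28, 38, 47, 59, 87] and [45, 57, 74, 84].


Take 28 from A
Take 38 from A
Take 45 from B
Take 47 from A
Take 57 from B
Take 59 from A
Take 74 from B
Take 84 from B

Merged: [28, 38, 45, 47, 57, 59, 74, 84, 87]


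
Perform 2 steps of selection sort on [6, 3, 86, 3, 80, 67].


Initial: [6, 3, 86, 3, 80, 67]
Step 1: min=3 at 1
  Swap: [3, 6, 86, 3, 80, 67]
Step 2: min=3 at 3
  Swap: [3, 3, 86, 6, 80, 67]

After 2 steps: [3, 3, 86, 6, 80, 67]


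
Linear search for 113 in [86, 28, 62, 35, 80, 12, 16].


i=0: 86!=113
i=1: 28!=113
i=2: 62!=113
i=3: 35!=113
i=4: 80!=113
i=5: 12!=113
i=6: 16!=113

Not found, 7 comps


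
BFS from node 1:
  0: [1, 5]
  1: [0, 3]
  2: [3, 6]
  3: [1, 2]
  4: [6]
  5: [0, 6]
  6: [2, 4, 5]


Visit 1, enqueue [0, 3]
Visit 0, enqueue [5]
Visit 3, enqueue [2]
Visit 5, enqueue [6]
Visit 2, enqueue []
Visit 6, enqueue [4]
Visit 4, enqueue []

BFS order: [1, 0, 3, 5, 2, 6, 4]


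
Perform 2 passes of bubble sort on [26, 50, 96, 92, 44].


Initial: [26, 50, 96, 92, 44]
Pass 1: [26, 50, 92, 44, 96] (2 swaps)
Pass 2: [26, 50, 44, 92, 96] (1 swaps)

After 2 passes: [26, 50, 44, 92, 96]


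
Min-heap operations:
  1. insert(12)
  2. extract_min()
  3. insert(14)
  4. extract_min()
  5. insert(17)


insert(12) -> [12]
extract_min()->12, []
insert(14) -> [14]
extract_min()->14, []
insert(17) -> [17]

Final heap: [17]


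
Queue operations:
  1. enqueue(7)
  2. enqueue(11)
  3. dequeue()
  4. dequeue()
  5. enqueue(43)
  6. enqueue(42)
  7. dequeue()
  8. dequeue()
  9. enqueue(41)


enqueue(7) -> [7]
enqueue(11) -> [7, 11]
dequeue()->7, [11]
dequeue()->11, []
enqueue(43) -> [43]
enqueue(42) -> [43, 42]
dequeue()->43, [42]
dequeue()->42, []
enqueue(41) -> [41]

Final queue: [41]


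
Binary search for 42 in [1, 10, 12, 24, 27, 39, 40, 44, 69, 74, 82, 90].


Step 1: lo=0, hi=11, mid=5, val=39
Step 2: lo=6, hi=11, mid=8, val=69
Step 3: lo=6, hi=7, mid=6, val=40
Step 4: lo=7, hi=7, mid=7, val=44

Not found


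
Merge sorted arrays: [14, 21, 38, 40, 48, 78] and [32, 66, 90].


Take 14 from A
Take 21 from A
Take 32 from B
Take 38 from A
Take 40 from A
Take 48 from A
Take 66 from B
Take 78 from A

Merged: [14, 21, 32, 38, 40, 48, 66, 78, 90]


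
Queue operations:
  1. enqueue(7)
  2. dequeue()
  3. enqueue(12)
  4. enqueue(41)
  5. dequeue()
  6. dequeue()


enqueue(7) -> [7]
dequeue()->7, []
enqueue(12) -> [12]
enqueue(41) -> [12, 41]
dequeue()->12, [41]
dequeue()->41, []

Final queue: []


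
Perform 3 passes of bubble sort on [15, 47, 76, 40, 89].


Initial: [15, 47, 76, 40, 89]
Pass 1: [15, 47, 40, 76, 89] (1 swaps)
Pass 2: [15, 40, 47, 76, 89] (1 swaps)
Pass 3: [15, 40, 47, 76, 89] (0 swaps)

After 3 passes: [15, 40, 47, 76, 89]


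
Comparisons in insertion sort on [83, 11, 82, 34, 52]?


Algorithm: insertion sort
Input: [83, 11, 82, 34, 52]
Sorted: [11, 34, 52, 82, 83]

9


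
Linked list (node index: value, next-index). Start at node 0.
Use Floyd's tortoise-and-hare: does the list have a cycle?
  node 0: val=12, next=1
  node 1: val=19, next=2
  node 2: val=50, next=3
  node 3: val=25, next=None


Floyd's tortoise (slow, +1) and hare (fast, +2):
  init: slow=0, fast=0
  step 1: slow=1, fast=2
  step 2: fast 2->3->None, no cycle

Cycle: no


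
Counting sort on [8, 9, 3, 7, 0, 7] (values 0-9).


Input: [8, 9, 3, 7, 0, 7]
Counts: [1, 0, 0, 1, 0, 0, 0, 2, 1, 1]

Sorted: [0, 3, 7, 7, 8, 9]


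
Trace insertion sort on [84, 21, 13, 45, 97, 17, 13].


Initial: [84, 21, 13, 45, 97, 17, 13]
Insert 21: [21, 84, 13, 45, 97, 17, 13]
Insert 13: [13, 21, 84, 45, 97, 17, 13]
Insert 45: [13, 21, 45, 84, 97, 17, 13]
Insert 97: [13, 21, 45, 84, 97, 17, 13]
Insert 17: [13, 17, 21, 45, 84, 97, 13]
Insert 13: [13, 13, 17, 21, 45, 84, 97]

Sorted: [13, 13, 17, 21, 45, 84, 97]


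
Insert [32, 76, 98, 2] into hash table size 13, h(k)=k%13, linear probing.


Insert 32: h=6 -> slot 6
Insert 76: h=11 -> slot 11
Insert 98: h=7 -> slot 7
Insert 2: h=2 -> slot 2

Table: [None, None, 2, None, None, None, 32, 98, None, None, None, 76, None]


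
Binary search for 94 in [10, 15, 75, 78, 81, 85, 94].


Step 1: lo=0, hi=6, mid=3, val=78
Step 2: lo=4, hi=6, mid=5, val=85
Step 3: lo=6, hi=6, mid=6, val=94

Found at index 6


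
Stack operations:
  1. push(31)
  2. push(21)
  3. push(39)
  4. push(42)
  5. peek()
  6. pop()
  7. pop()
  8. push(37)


push(31) -> [31]
push(21) -> [31, 21]
push(39) -> [31, 21, 39]
push(42) -> [31, 21, 39, 42]
peek()->42
pop()->42, [31, 21, 39]
pop()->39, [31, 21]
push(37) -> [31, 21, 37]

Final stack: [31, 21, 37]


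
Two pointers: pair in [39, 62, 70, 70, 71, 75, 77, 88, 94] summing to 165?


lo=0(39)+hi=8(94)=133
lo=1(62)+hi=8(94)=156
lo=2(70)+hi=8(94)=164
lo=3(70)+hi=8(94)=164
lo=4(71)+hi=8(94)=165

Yes: 71+94=165


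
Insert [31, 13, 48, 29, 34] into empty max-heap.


Insert 31: [31]
Insert 13: [31, 13]
Insert 48: [48, 13, 31]
Insert 29: [48, 29, 31, 13]
Insert 34: [48, 34, 31, 13, 29]

Final heap: [48, 34, 31, 13, 29]


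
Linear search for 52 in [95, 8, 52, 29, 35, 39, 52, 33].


i=0: 95!=52
i=1: 8!=52
i=2: 52==52 found!

Found at 2, 3 comps


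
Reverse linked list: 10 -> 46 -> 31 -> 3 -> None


Step 1: curr=10, set curr.next=prev(None) | reversed so far: 10
Step 2: curr=46, set curr.next=prev(10) | reversed so far: 46 -> 10
Step 3: curr=31, set curr.next=prev(46) | reversed so far: 31 -> 46 -> 10
Step 4: curr=3, set curr.next=prev(31) | reversed so far: 3 -> 31 -> 46 -> 10

3 -> 31 -> 46 -> 10 -> None


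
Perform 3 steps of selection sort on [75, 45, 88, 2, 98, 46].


Initial: [75, 45, 88, 2, 98, 46]
Step 1: min=2 at 3
  Swap: [2, 45, 88, 75, 98, 46]
Step 2: min=45 at 1
  Swap: [2, 45, 88, 75, 98, 46]
Step 3: min=46 at 5
  Swap: [2, 45, 46, 75, 98, 88]

After 3 steps: [2, 45, 46, 75, 98, 88]


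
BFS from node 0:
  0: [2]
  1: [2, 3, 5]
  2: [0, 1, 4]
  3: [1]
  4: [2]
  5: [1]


Visit 0, enqueue [2]
Visit 2, enqueue [1, 4]
Visit 1, enqueue [3, 5]
Visit 4, enqueue []
Visit 3, enqueue []
Visit 5, enqueue []

BFS order: [0, 2, 1, 4, 3, 5]


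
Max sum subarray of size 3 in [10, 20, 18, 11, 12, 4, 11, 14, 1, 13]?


[0:3]: 48
[1:4]: 49
[2:5]: 41
[3:6]: 27
[4:7]: 27
[5:8]: 29
[6:9]: 26
[7:10]: 28

Max: 49 at [1:4]


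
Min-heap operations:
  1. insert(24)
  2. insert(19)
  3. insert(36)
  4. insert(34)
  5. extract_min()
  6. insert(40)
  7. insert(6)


insert(24) -> [24]
insert(19) -> [19, 24]
insert(36) -> [19, 24, 36]
insert(34) -> [19, 24, 36, 34]
extract_min()->19, [24, 34, 36]
insert(40) -> [24, 34, 36, 40]
insert(6) -> [6, 24, 36, 40, 34]

Final heap: [6, 24, 36, 40, 34]


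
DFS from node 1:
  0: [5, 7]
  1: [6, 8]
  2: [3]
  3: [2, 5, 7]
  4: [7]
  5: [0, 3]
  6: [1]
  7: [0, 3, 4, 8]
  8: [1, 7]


Visit 1, push [8, 6]
Visit 6, push []
Visit 8, push [7]
Visit 7, push [4, 3, 0]
Visit 0, push [5]
Visit 5, push [3]
Visit 3, push [2]
Visit 2, push []
Visit 4, push []

DFS order: [1, 6, 8, 7, 0, 5, 3, 2, 4]


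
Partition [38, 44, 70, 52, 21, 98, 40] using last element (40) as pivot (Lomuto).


Pivot: 40
  38 <= 40: advance i (no swap)
  21 <= 40: swap -> [38, 21, 70, 52, 44, 98, 40]
Place pivot at 2: [38, 21, 40, 52, 44, 98, 70]

Partitioned: [38, 21, 40, 52, 44, 98, 70]


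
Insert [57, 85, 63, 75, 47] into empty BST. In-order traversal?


Insert 57: root
Insert 85: R from 57
Insert 63: R from 57 -> L from 85
Insert 75: R from 57 -> L from 85 -> R from 63
Insert 47: L from 57

In-order: [47, 57, 63, 75, 85]


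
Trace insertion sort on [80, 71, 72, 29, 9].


Initial: [80, 71, 72, 29, 9]
Insert 71: [71, 80, 72, 29, 9]
Insert 72: [71, 72, 80, 29, 9]
Insert 29: [29, 71, 72, 80, 9]
Insert 9: [9, 29, 71, 72, 80]

Sorted: [9, 29, 71, 72, 80]


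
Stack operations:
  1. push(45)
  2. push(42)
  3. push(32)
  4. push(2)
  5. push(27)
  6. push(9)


push(45) -> [45]
push(42) -> [45, 42]
push(32) -> [45, 42, 32]
push(2) -> [45, 42, 32, 2]
push(27) -> [45, 42, 32, 2, 27]
push(9) -> [45, 42, 32, 2, 27, 9]

Final stack: [45, 42, 32, 2, 27, 9]


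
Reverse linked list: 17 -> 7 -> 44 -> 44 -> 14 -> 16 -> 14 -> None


Step 1: curr=17, set curr.next=prev(None) | reversed so far: 17
Step 2: curr=7, set curr.next=prev(17) | reversed so far: 7 -> 17
Step 3: curr=44, set curr.next=prev(7) | reversed so far: 44 -> 7 -> 17
Step 4: curr=44, set curr.next=prev(44) | reversed so far: 44 -> 44 -> 7 -> 17
Step 5: curr=14, set curr.next=prev(44) | reversed so far: 14 -> 44 -> 44 -> 7 -> 17
Step 6: curr=16, set curr.next=prev(14) | reversed so far: 16 -> 14 -> 44 -> 44 -> 7 -> 17
Step 7: curr=14, set curr.next=prev(16) | reversed so far: 14 -> 16 -> 14 -> 44 -> 44 -> 7 -> 17

14 -> 16 -> 14 -> 44 -> 44 -> 7 -> 17 -> None


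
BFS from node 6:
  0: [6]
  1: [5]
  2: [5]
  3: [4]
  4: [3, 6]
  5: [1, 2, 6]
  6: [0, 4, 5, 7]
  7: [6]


Visit 6, enqueue [0, 4, 5, 7]
Visit 0, enqueue []
Visit 4, enqueue [3]
Visit 5, enqueue [1, 2]
Visit 7, enqueue []
Visit 3, enqueue []
Visit 1, enqueue []
Visit 2, enqueue []

BFS order: [6, 0, 4, 5, 7, 3, 1, 2]


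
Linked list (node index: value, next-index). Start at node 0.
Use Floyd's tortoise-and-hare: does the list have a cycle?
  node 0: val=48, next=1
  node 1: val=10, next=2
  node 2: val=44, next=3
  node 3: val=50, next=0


Floyd's tortoise (slow, +1) and hare (fast, +2):
  init: slow=0, fast=0
  step 1: slow=1, fast=2
  step 2: slow=2, fast=0
  step 3: slow=3, fast=2
  step 4: slow=0, fast=0
  slow == fast at node 0: cycle detected

Cycle: yes


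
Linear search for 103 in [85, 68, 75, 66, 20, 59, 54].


i=0: 85!=103
i=1: 68!=103
i=2: 75!=103
i=3: 66!=103
i=4: 20!=103
i=5: 59!=103
i=6: 54!=103

Not found, 7 comps


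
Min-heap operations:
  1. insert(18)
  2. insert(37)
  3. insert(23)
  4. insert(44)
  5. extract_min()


insert(18) -> [18]
insert(37) -> [18, 37]
insert(23) -> [18, 37, 23]
insert(44) -> [18, 37, 23, 44]
extract_min()->18, [23, 37, 44]

Final heap: [23, 37, 44]


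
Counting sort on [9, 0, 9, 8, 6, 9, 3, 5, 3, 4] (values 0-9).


Input: [9, 0, 9, 8, 6, 9, 3, 5, 3, 4]
Counts: [1, 0, 0, 2, 1, 1, 1, 0, 1, 3]

Sorted: [0, 3, 3, 4, 5, 6, 8, 9, 9, 9]


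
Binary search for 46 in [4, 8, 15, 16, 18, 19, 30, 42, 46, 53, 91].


Step 1: lo=0, hi=10, mid=5, val=19
Step 2: lo=6, hi=10, mid=8, val=46

Found at index 8


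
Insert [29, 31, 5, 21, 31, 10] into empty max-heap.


Insert 29: [29]
Insert 31: [31, 29]
Insert 5: [31, 29, 5]
Insert 21: [31, 29, 5, 21]
Insert 31: [31, 31, 5, 21, 29]
Insert 10: [31, 31, 10, 21, 29, 5]

Final heap: [31, 31, 10, 21, 29, 5]


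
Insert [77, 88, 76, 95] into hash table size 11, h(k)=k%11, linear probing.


Insert 77: h=0 -> slot 0
Insert 88: h=0, 1 probes -> slot 1
Insert 76: h=10 -> slot 10
Insert 95: h=7 -> slot 7

Table: [77, 88, None, None, None, None, None, 95, None, None, 76]


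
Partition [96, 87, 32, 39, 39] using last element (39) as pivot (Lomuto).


Pivot: 39
  32 <= 39: swap -> [32, 87, 96, 39, 39]
  39 <= 39: swap -> [32, 39, 96, 87, 39]
Place pivot at 2: [32, 39, 39, 87, 96]

Partitioned: [32, 39, 39, 87, 96]


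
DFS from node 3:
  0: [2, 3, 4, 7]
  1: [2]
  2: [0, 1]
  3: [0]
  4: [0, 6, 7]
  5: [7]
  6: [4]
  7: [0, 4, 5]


Visit 3, push [0]
Visit 0, push [7, 4, 2]
Visit 2, push [1]
Visit 1, push []
Visit 4, push [7, 6]
Visit 6, push []
Visit 7, push [5]
Visit 5, push []

DFS order: [3, 0, 2, 1, 4, 6, 7, 5]


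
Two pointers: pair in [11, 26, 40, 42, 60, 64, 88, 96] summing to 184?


lo=0(11)+hi=7(96)=107
lo=1(26)+hi=7(96)=122
lo=2(40)+hi=7(96)=136
lo=3(42)+hi=7(96)=138
lo=4(60)+hi=7(96)=156
lo=5(64)+hi=7(96)=160
lo=6(88)+hi=7(96)=184

Yes: 88+96=184


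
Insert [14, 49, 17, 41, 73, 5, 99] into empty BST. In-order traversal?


Insert 14: root
Insert 49: R from 14
Insert 17: R from 14 -> L from 49
Insert 41: R from 14 -> L from 49 -> R from 17
Insert 73: R from 14 -> R from 49
Insert 5: L from 14
Insert 99: R from 14 -> R from 49 -> R from 73

In-order: [5, 14, 17, 41, 49, 73, 99]


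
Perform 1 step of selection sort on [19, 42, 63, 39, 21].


Initial: [19, 42, 63, 39, 21]
Step 1: min=19 at 0
  Swap: [19, 42, 63, 39, 21]

After 1 step: [19, 42, 63, 39, 21]


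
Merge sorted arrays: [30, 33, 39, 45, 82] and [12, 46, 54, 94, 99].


Take 12 from B
Take 30 from A
Take 33 from A
Take 39 from A
Take 45 from A
Take 46 from B
Take 54 from B
Take 82 from A

Merged: [12, 30, 33, 39, 45, 46, 54, 82, 94, 99]


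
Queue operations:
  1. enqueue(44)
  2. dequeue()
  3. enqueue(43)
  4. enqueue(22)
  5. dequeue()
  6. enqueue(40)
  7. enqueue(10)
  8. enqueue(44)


enqueue(44) -> [44]
dequeue()->44, []
enqueue(43) -> [43]
enqueue(22) -> [43, 22]
dequeue()->43, [22]
enqueue(40) -> [22, 40]
enqueue(10) -> [22, 40, 10]
enqueue(44) -> [22, 40, 10, 44]

Final queue: [22, 40, 10, 44]


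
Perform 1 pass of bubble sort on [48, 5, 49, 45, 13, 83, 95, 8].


Initial: [48, 5, 49, 45, 13, 83, 95, 8]
Pass 1: [5, 48, 45, 13, 49, 83, 8, 95] (4 swaps)

After 1 pass: [5, 48, 45, 13, 49, 83, 8, 95]


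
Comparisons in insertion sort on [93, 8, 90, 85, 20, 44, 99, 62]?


Algorithm: insertion sort
Input: [93, 8, 90, 85, 20, 44, 99, 62]
Sorted: [8, 20, 44, 62, 85, 90, 93, 99]

20


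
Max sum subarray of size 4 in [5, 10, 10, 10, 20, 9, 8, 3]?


[0:4]: 35
[1:5]: 50
[2:6]: 49
[3:7]: 47
[4:8]: 40

Max: 50 at [1:5]


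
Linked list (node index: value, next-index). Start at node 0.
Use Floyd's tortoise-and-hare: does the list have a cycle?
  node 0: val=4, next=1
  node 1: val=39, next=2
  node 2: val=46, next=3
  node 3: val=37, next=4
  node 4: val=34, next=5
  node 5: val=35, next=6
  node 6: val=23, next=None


Floyd's tortoise (slow, +1) and hare (fast, +2):
  init: slow=0, fast=0
  step 1: slow=1, fast=2
  step 2: slow=2, fast=4
  step 3: slow=3, fast=6
  step 4: fast -> None, no cycle

Cycle: no


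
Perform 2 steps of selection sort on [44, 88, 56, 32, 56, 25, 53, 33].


Initial: [44, 88, 56, 32, 56, 25, 53, 33]
Step 1: min=25 at 5
  Swap: [25, 88, 56, 32, 56, 44, 53, 33]
Step 2: min=32 at 3
  Swap: [25, 32, 56, 88, 56, 44, 53, 33]

After 2 steps: [25, 32, 56, 88, 56, 44, 53, 33]


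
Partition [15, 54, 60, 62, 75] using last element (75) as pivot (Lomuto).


Pivot: 75
  15 <= 75: advance i (no swap)
  54 <= 75: advance i (no swap)
  60 <= 75: advance i (no swap)
  62 <= 75: advance i (no swap)
Place pivot at 4: [15, 54, 60, 62, 75]

Partitioned: [15, 54, 60, 62, 75]


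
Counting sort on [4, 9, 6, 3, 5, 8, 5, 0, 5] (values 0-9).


Input: [4, 9, 6, 3, 5, 8, 5, 0, 5]
Counts: [1, 0, 0, 1, 1, 3, 1, 0, 1, 1]

Sorted: [0, 3, 4, 5, 5, 5, 6, 8, 9]


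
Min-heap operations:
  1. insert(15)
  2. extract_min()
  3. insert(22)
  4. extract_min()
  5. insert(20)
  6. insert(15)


insert(15) -> [15]
extract_min()->15, []
insert(22) -> [22]
extract_min()->22, []
insert(20) -> [20]
insert(15) -> [15, 20]

Final heap: [15, 20]


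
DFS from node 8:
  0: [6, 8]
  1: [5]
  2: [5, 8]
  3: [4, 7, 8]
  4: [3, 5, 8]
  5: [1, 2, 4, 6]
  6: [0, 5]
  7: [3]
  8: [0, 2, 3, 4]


Visit 8, push [4, 3, 2, 0]
Visit 0, push [6]
Visit 6, push [5]
Visit 5, push [4, 2, 1]
Visit 1, push []
Visit 2, push []
Visit 4, push [3]
Visit 3, push [7]
Visit 7, push []

DFS order: [8, 0, 6, 5, 1, 2, 4, 3, 7]


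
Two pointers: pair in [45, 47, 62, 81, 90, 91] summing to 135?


lo=0(45)+hi=5(91)=136
lo=0(45)+hi=4(90)=135

Yes: 45+90=135


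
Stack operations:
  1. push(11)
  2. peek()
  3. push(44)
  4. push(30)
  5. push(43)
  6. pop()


push(11) -> [11]
peek()->11
push(44) -> [11, 44]
push(30) -> [11, 44, 30]
push(43) -> [11, 44, 30, 43]
pop()->43, [11, 44, 30]

Final stack: [11, 44, 30]


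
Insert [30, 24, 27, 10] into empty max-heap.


Insert 30: [30]
Insert 24: [30, 24]
Insert 27: [30, 24, 27]
Insert 10: [30, 24, 27, 10]

Final heap: [30, 24, 27, 10]


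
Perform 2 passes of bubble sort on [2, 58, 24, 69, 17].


Initial: [2, 58, 24, 69, 17]
Pass 1: [2, 24, 58, 17, 69] (2 swaps)
Pass 2: [2, 24, 17, 58, 69] (1 swaps)

After 2 passes: [2, 24, 17, 58, 69]


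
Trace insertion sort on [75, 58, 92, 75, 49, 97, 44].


Initial: [75, 58, 92, 75, 49, 97, 44]
Insert 58: [58, 75, 92, 75, 49, 97, 44]
Insert 92: [58, 75, 92, 75, 49, 97, 44]
Insert 75: [58, 75, 75, 92, 49, 97, 44]
Insert 49: [49, 58, 75, 75, 92, 97, 44]
Insert 97: [49, 58, 75, 75, 92, 97, 44]
Insert 44: [44, 49, 58, 75, 75, 92, 97]

Sorted: [44, 49, 58, 75, 75, 92, 97]


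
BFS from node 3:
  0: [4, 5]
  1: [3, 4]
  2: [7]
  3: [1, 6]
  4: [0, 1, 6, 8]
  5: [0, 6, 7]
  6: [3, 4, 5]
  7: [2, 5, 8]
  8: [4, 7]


Visit 3, enqueue [1, 6]
Visit 1, enqueue [4]
Visit 6, enqueue [5]
Visit 4, enqueue [0, 8]
Visit 5, enqueue [7]
Visit 0, enqueue []
Visit 8, enqueue []
Visit 7, enqueue [2]
Visit 2, enqueue []

BFS order: [3, 1, 6, 4, 5, 0, 8, 7, 2]


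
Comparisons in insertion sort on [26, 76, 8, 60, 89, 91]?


Algorithm: insertion sort
Input: [26, 76, 8, 60, 89, 91]
Sorted: [8, 26, 60, 76, 89, 91]

7


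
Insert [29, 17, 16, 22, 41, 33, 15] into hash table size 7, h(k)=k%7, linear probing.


Insert 29: h=1 -> slot 1
Insert 17: h=3 -> slot 3
Insert 16: h=2 -> slot 2
Insert 22: h=1, 3 probes -> slot 4
Insert 41: h=6 -> slot 6
Insert 33: h=5 -> slot 5
Insert 15: h=1, 6 probes -> slot 0

Table: [15, 29, 16, 17, 22, 33, 41]


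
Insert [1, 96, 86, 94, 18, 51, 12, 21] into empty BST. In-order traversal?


Insert 1: root
Insert 96: R from 1
Insert 86: R from 1 -> L from 96
Insert 94: R from 1 -> L from 96 -> R from 86
Insert 18: R from 1 -> L from 96 -> L from 86
Insert 51: R from 1 -> L from 96 -> L from 86 -> R from 18
Insert 12: R from 1 -> L from 96 -> L from 86 -> L from 18
Insert 21: R from 1 -> L from 96 -> L from 86 -> R from 18 -> L from 51

In-order: [1, 12, 18, 21, 51, 86, 94, 96]


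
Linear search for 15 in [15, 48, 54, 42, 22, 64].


i=0: 15==15 found!

Found at 0, 1 comps


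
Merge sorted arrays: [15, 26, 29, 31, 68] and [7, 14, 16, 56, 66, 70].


Take 7 from B
Take 14 from B
Take 15 from A
Take 16 from B
Take 26 from A
Take 29 from A
Take 31 from A
Take 56 from B
Take 66 from B
Take 68 from A

Merged: [7, 14, 15, 16, 26, 29, 31, 56, 66, 68, 70]


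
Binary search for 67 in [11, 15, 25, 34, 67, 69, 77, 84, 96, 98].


Step 1: lo=0, hi=9, mid=4, val=67

Found at index 4


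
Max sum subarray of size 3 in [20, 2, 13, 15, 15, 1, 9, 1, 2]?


[0:3]: 35
[1:4]: 30
[2:5]: 43
[3:6]: 31
[4:7]: 25
[5:8]: 11
[6:9]: 12

Max: 43 at [2:5]


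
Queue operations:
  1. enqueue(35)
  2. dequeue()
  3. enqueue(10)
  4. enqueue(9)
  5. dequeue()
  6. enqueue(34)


enqueue(35) -> [35]
dequeue()->35, []
enqueue(10) -> [10]
enqueue(9) -> [10, 9]
dequeue()->10, [9]
enqueue(34) -> [9, 34]

Final queue: [9, 34]


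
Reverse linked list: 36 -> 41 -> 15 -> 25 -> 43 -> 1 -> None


Step 1: curr=36, set curr.next=prev(None) | reversed so far: 36
Step 2: curr=41, set curr.next=prev(36) | reversed so far: 41 -> 36
Step 3: curr=15, set curr.next=prev(41) | reversed so far: 15 -> 41 -> 36
Step 4: curr=25, set curr.next=prev(15) | reversed so far: 25 -> 15 -> 41 -> 36
Step 5: curr=43, set curr.next=prev(25) | reversed so far: 43 -> 25 -> 15 -> 41 -> 36
Step 6: curr=1, set curr.next=prev(43) | reversed so far: 1 -> 43 -> 25 -> 15 -> 41 -> 36

1 -> 43 -> 25 -> 15 -> 41 -> 36 -> None


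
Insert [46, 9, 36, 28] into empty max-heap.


Insert 46: [46]
Insert 9: [46, 9]
Insert 36: [46, 9, 36]
Insert 28: [46, 28, 36, 9]

Final heap: [46, 28, 36, 9]


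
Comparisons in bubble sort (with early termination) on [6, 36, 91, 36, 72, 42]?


Algorithm: bubble sort (with early termination)
Input: [6, 36, 91, 36, 72, 42]
Sorted: [6, 36, 36, 42, 72, 91]

12


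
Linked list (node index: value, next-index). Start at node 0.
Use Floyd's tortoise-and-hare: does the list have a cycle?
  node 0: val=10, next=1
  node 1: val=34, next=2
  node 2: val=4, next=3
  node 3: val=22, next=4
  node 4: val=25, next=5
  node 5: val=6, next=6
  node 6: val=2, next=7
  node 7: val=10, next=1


Floyd's tortoise (slow, +1) and hare (fast, +2):
  init: slow=0, fast=0
  step 1: slow=1, fast=2
  step 2: slow=2, fast=4
  step 3: slow=3, fast=6
  step 4: slow=4, fast=1
  step 5: slow=5, fast=3
  step 6: slow=6, fast=5
  step 7: slow=7, fast=7
  slow == fast at node 7: cycle detected

Cycle: yes


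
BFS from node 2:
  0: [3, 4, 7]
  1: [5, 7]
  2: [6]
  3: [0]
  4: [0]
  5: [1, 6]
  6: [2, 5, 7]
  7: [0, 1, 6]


Visit 2, enqueue [6]
Visit 6, enqueue [5, 7]
Visit 5, enqueue [1]
Visit 7, enqueue [0]
Visit 1, enqueue []
Visit 0, enqueue [3, 4]
Visit 3, enqueue []
Visit 4, enqueue []

BFS order: [2, 6, 5, 7, 1, 0, 3, 4]


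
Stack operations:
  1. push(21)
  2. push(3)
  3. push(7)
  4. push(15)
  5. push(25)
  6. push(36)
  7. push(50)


push(21) -> [21]
push(3) -> [21, 3]
push(7) -> [21, 3, 7]
push(15) -> [21, 3, 7, 15]
push(25) -> [21, 3, 7, 15, 25]
push(36) -> [21, 3, 7, 15, 25, 36]
push(50) -> [21, 3, 7, 15, 25, 36, 50]

Final stack: [21, 3, 7, 15, 25, 36, 50]


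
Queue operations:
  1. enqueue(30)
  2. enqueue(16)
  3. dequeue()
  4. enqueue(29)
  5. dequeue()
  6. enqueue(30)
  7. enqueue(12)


enqueue(30) -> [30]
enqueue(16) -> [30, 16]
dequeue()->30, [16]
enqueue(29) -> [16, 29]
dequeue()->16, [29]
enqueue(30) -> [29, 30]
enqueue(12) -> [29, 30, 12]

Final queue: [29, 30, 12]


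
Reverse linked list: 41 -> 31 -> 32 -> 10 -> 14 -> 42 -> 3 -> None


Step 1: curr=41, set curr.next=prev(None) | reversed so far: 41
Step 2: curr=31, set curr.next=prev(41) | reversed so far: 31 -> 41
Step 3: curr=32, set curr.next=prev(31) | reversed so far: 32 -> 31 -> 41
Step 4: curr=10, set curr.next=prev(32) | reversed so far: 10 -> 32 -> 31 -> 41
Step 5: curr=14, set curr.next=prev(10) | reversed so far: 14 -> 10 -> 32 -> 31 -> 41
Step 6: curr=42, set curr.next=prev(14) | reversed so far: 42 -> 14 -> 10 -> 32 -> 31 -> 41
Step 7: curr=3, set curr.next=prev(42) | reversed so far: 3 -> 42 -> 14 -> 10 -> 32 -> 31 -> 41

3 -> 42 -> 14 -> 10 -> 32 -> 31 -> 41 -> None


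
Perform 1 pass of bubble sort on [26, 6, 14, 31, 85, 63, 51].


Initial: [26, 6, 14, 31, 85, 63, 51]
Pass 1: [6, 14, 26, 31, 63, 51, 85] (4 swaps)

After 1 pass: [6, 14, 26, 31, 63, 51, 85]


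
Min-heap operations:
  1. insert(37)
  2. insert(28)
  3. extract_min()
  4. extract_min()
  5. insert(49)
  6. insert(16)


insert(37) -> [37]
insert(28) -> [28, 37]
extract_min()->28, [37]
extract_min()->37, []
insert(49) -> [49]
insert(16) -> [16, 49]

Final heap: [16, 49]


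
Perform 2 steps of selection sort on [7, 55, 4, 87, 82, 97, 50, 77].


Initial: [7, 55, 4, 87, 82, 97, 50, 77]
Step 1: min=4 at 2
  Swap: [4, 55, 7, 87, 82, 97, 50, 77]
Step 2: min=7 at 2
  Swap: [4, 7, 55, 87, 82, 97, 50, 77]

After 2 steps: [4, 7, 55, 87, 82, 97, 50, 77]


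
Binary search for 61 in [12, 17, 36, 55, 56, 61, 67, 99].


Step 1: lo=0, hi=7, mid=3, val=55
Step 2: lo=4, hi=7, mid=5, val=61

Found at index 5


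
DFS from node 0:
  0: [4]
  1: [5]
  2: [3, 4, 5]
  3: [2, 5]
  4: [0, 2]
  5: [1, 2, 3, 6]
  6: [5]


Visit 0, push [4]
Visit 4, push [2]
Visit 2, push [5, 3]
Visit 3, push [5]
Visit 5, push [6, 1]
Visit 1, push []
Visit 6, push []

DFS order: [0, 4, 2, 3, 5, 1, 6]


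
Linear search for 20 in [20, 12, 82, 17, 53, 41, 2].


i=0: 20==20 found!

Found at 0, 1 comps


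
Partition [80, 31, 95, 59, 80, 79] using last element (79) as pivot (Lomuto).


Pivot: 79
  31 <= 79: swap -> [31, 80, 95, 59, 80, 79]
  59 <= 79: swap -> [31, 59, 95, 80, 80, 79]
Place pivot at 2: [31, 59, 79, 80, 80, 95]

Partitioned: [31, 59, 79, 80, 80, 95]


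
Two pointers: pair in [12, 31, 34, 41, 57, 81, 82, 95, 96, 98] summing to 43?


lo=0(12)+hi=9(98)=110
lo=0(12)+hi=8(96)=108
lo=0(12)+hi=7(95)=107
lo=0(12)+hi=6(82)=94
lo=0(12)+hi=5(81)=93
lo=0(12)+hi=4(57)=69
lo=0(12)+hi=3(41)=53
lo=0(12)+hi=2(34)=46
lo=0(12)+hi=1(31)=43

Yes: 12+31=43


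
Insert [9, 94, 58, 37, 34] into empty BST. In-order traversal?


Insert 9: root
Insert 94: R from 9
Insert 58: R from 9 -> L from 94
Insert 37: R from 9 -> L from 94 -> L from 58
Insert 34: R from 9 -> L from 94 -> L from 58 -> L from 37

In-order: [9, 34, 37, 58, 94]


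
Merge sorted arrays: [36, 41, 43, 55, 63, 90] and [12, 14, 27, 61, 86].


Take 12 from B
Take 14 from B
Take 27 from B
Take 36 from A
Take 41 from A
Take 43 from A
Take 55 from A
Take 61 from B
Take 63 from A
Take 86 from B

Merged: [12, 14, 27, 36, 41, 43, 55, 61, 63, 86, 90]


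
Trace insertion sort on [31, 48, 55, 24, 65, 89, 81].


Initial: [31, 48, 55, 24, 65, 89, 81]
Insert 48: [31, 48, 55, 24, 65, 89, 81]
Insert 55: [31, 48, 55, 24, 65, 89, 81]
Insert 24: [24, 31, 48, 55, 65, 89, 81]
Insert 65: [24, 31, 48, 55, 65, 89, 81]
Insert 89: [24, 31, 48, 55, 65, 89, 81]
Insert 81: [24, 31, 48, 55, 65, 81, 89]

Sorted: [24, 31, 48, 55, 65, 81, 89]


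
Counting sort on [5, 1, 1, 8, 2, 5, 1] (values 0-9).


Input: [5, 1, 1, 8, 2, 5, 1]
Counts: [0, 3, 1, 0, 0, 2, 0, 0, 1, 0]

Sorted: [1, 1, 1, 2, 5, 5, 8]


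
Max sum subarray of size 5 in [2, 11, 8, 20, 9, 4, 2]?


[0:5]: 50
[1:6]: 52
[2:7]: 43

Max: 52 at [1:6]


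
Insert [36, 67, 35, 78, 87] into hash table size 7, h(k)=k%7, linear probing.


Insert 36: h=1 -> slot 1
Insert 67: h=4 -> slot 4
Insert 35: h=0 -> slot 0
Insert 78: h=1, 1 probes -> slot 2
Insert 87: h=3 -> slot 3

Table: [35, 36, 78, 87, 67, None, None]


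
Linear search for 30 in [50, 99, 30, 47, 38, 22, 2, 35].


i=0: 50!=30
i=1: 99!=30
i=2: 30==30 found!

Found at 2, 3 comps


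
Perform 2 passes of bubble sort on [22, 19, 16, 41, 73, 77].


Initial: [22, 19, 16, 41, 73, 77]
Pass 1: [19, 16, 22, 41, 73, 77] (2 swaps)
Pass 2: [16, 19, 22, 41, 73, 77] (1 swaps)

After 2 passes: [16, 19, 22, 41, 73, 77]


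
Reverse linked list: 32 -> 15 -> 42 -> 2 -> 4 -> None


Step 1: curr=32, set curr.next=prev(None) | reversed so far: 32
Step 2: curr=15, set curr.next=prev(32) | reversed so far: 15 -> 32
Step 3: curr=42, set curr.next=prev(15) | reversed so far: 42 -> 15 -> 32
Step 4: curr=2, set curr.next=prev(42) | reversed so far: 2 -> 42 -> 15 -> 32
Step 5: curr=4, set curr.next=prev(2) | reversed so far: 4 -> 2 -> 42 -> 15 -> 32

4 -> 2 -> 42 -> 15 -> 32 -> None


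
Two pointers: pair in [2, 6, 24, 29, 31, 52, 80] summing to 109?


lo=0(2)+hi=6(80)=82
lo=1(6)+hi=6(80)=86
lo=2(24)+hi=6(80)=104
lo=3(29)+hi=6(80)=109

Yes: 29+80=109


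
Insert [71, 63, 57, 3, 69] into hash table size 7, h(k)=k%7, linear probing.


Insert 71: h=1 -> slot 1
Insert 63: h=0 -> slot 0
Insert 57: h=1, 1 probes -> slot 2
Insert 3: h=3 -> slot 3
Insert 69: h=6 -> slot 6

Table: [63, 71, 57, 3, None, None, 69]


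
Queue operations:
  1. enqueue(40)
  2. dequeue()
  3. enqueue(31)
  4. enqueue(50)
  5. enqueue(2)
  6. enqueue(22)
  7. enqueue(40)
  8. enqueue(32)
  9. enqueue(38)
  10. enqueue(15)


enqueue(40) -> [40]
dequeue()->40, []
enqueue(31) -> [31]
enqueue(50) -> [31, 50]
enqueue(2) -> [31, 50, 2]
enqueue(22) -> [31, 50, 2, 22]
enqueue(40) -> [31, 50, 2, 22, 40]
enqueue(32) -> [31, 50, 2, 22, 40, 32]
enqueue(38) -> [31, 50, 2, 22, 40, 32, 38]
enqueue(15) -> [31, 50, 2, 22, 40, 32, 38, 15]

Final queue: [31, 50, 2, 22, 40, 32, 38, 15]


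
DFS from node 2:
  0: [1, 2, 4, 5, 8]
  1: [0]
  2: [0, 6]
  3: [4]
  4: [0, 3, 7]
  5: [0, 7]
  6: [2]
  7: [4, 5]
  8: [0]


Visit 2, push [6, 0]
Visit 0, push [8, 5, 4, 1]
Visit 1, push []
Visit 4, push [7, 3]
Visit 3, push []
Visit 7, push [5]
Visit 5, push []
Visit 8, push []
Visit 6, push []

DFS order: [2, 0, 1, 4, 3, 7, 5, 8, 6]


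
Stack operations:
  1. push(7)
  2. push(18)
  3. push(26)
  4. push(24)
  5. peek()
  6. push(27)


push(7) -> [7]
push(18) -> [7, 18]
push(26) -> [7, 18, 26]
push(24) -> [7, 18, 26, 24]
peek()->24
push(27) -> [7, 18, 26, 24, 27]

Final stack: [7, 18, 26, 24, 27]


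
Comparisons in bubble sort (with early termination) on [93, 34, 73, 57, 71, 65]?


Algorithm: bubble sort (with early termination)
Input: [93, 34, 73, 57, 71, 65]
Sorted: [34, 57, 65, 71, 73, 93]

14


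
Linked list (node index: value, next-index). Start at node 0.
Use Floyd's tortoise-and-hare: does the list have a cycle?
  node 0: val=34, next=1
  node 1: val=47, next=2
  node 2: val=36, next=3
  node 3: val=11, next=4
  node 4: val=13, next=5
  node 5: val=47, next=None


Floyd's tortoise (slow, +1) and hare (fast, +2):
  init: slow=0, fast=0
  step 1: slow=1, fast=2
  step 2: slow=2, fast=4
  step 3: fast 4->5->None, no cycle

Cycle: no


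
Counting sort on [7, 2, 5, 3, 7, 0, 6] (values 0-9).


Input: [7, 2, 5, 3, 7, 0, 6]
Counts: [1, 0, 1, 1, 0, 1, 1, 2, 0, 0]

Sorted: [0, 2, 3, 5, 6, 7, 7]


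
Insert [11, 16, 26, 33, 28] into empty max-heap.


Insert 11: [11]
Insert 16: [16, 11]
Insert 26: [26, 11, 16]
Insert 33: [33, 26, 16, 11]
Insert 28: [33, 28, 16, 11, 26]

Final heap: [33, 28, 16, 11, 26]


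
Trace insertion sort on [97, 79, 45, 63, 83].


Initial: [97, 79, 45, 63, 83]
Insert 79: [79, 97, 45, 63, 83]
Insert 45: [45, 79, 97, 63, 83]
Insert 63: [45, 63, 79, 97, 83]
Insert 83: [45, 63, 79, 83, 97]

Sorted: [45, 63, 79, 83, 97]


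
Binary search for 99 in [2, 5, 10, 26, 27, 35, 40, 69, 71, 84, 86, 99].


Step 1: lo=0, hi=11, mid=5, val=35
Step 2: lo=6, hi=11, mid=8, val=71
Step 3: lo=9, hi=11, mid=10, val=86
Step 4: lo=11, hi=11, mid=11, val=99

Found at index 11


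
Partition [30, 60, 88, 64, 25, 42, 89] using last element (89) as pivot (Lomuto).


Pivot: 89
  30 <= 89: advance i (no swap)
  60 <= 89: advance i (no swap)
  88 <= 89: advance i (no swap)
  64 <= 89: advance i (no swap)
  25 <= 89: advance i (no swap)
  42 <= 89: advance i (no swap)
Place pivot at 6: [30, 60, 88, 64, 25, 42, 89]

Partitioned: [30, 60, 88, 64, 25, 42, 89]


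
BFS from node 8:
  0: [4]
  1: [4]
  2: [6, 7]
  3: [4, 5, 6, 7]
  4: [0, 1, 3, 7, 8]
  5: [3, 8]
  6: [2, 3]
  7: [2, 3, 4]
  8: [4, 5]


Visit 8, enqueue [4, 5]
Visit 4, enqueue [0, 1, 3, 7]
Visit 5, enqueue []
Visit 0, enqueue []
Visit 1, enqueue []
Visit 3, enqueue [6]
Visit 7, enqueue [2]
Visit 6, enqueue []
Visit 2, enqueue []

BFS order: [8, 4, 5, 0, 1, 3, 7, 6, 2]


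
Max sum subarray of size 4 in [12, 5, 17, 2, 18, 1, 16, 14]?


[0:4]: 36
[1:5]: 42
[2:6]: 38
[3:7]: 37
[4:8]: 49

Max: 49 at [4:8]


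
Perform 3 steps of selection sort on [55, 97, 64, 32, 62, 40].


Initial: [55, 97, 64, 32, 62, 40]
Step 1: min=32 at 3
  Swap: [32, 97, 64, 55, 62, 40]
Step 2: min=40 at 5
  Swap: [32, 40, 64, 55, 62, 97]
Step 3: min=55 at 3
  Swap: [32, 40, 55, 64, 62, 97]

After 3 steps: [32, 40, 55, 64, 62, 97]


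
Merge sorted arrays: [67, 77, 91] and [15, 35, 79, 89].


Take 15 from B
Take 35 from B
Take 67 from A
Take 77 from A
Take 79 from B
Take 89 from B

Merged: [15, 35, 67, 77, 79, 89, 91]


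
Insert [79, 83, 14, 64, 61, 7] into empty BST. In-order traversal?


Insert 79: root
Insert 83: R from 79
Insert 14: L from 79
Insert 64: L from 79 -> R from 14
Insert 61: L from 79 -> R from 14 -> L from 64
Insert 7: L from 79 -> L from 14

In-order: [7, 14, 61, 64, 79, 83]


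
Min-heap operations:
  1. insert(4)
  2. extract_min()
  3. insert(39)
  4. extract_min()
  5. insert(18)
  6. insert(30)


insert(4) -> [4]
extract_min()->4, []
insert(39) -> [39]
extract_min()->39, []
insert(18) -> [18]
insert(30) -> [18, 30]

Final heap: [18, 30]


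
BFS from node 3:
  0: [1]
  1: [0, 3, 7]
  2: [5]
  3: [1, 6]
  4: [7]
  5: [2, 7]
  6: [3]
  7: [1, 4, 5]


Visit 3, enqueue [1, 6]
Visit 1, enqueue [0, 7]
Visit 6, enqueue []
Visit 0, enqueue []
Visit 7, enqueue [4, 5]
Visit 4, enqueue []
Visit 5, enqueue [2]
Visit 2, enqueue []

BFS order: [3, 1, 6, 0, 7, 4, 5, 2]


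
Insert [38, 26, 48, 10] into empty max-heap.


Insert 38: [38]
Insert 26: [38, 26]
Insert 48: [48, 26, 38]
Insert 10: [48, 26, 38, 10]

Final heap: [48, 26, 38, 10]


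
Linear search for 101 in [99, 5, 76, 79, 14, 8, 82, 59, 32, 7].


i=0: 99!=101
i=1: 5!=101
i=2: 76!=101
i=3: 79!=101
i=4: 14!=101
i=5: 8!=101
i=6: 82!=101
i=7: 59!=101
i=8: 32!=101
i=9: 7!=101

Not found, 10 comps


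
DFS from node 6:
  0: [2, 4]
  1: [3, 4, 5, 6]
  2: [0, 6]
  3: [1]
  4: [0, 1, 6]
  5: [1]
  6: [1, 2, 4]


Visit 6, push [4, 2, 1]
Visit 1, push [5, 4, 3]
Visit 3, push []
Visit 4, push [0]
Visit 0, push [2]
Visit 2, push []
Visit 5, push []

DFS order: [6, 1, 3, 4, 0, 2, 5]


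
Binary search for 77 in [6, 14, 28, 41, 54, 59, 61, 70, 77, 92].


Step 1: lo=0, hi=9, mid=4, val=54
Step 2: lo=5, hi=9, mid=7, val=70
Step 3: lo=8, hi=9, mid=8, val=77

Found at index 8


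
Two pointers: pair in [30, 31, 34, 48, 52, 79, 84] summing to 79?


lo=0(30)+hi=6(84)=114
lo=0(30)+hi=5(79)=109
lo=0(30)+hi=4(52)=82
lo=0(30)+hi=3(48)=78
lo=1(31)+hi=3(48)=79

Yes: 31+48=79


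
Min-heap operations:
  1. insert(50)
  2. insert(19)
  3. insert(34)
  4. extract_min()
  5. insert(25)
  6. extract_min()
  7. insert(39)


insert(50) -> [50]
insert(19) -> [19, 50]
insert(34) -> [19, 50, 34]
extract_min()->19, [34, 50]
insert(25) -> [25, 50, 34]
extract_min()->25, [34, 50]
insert(39) -> [34, 50, 39]

Final heap: [34, 50, 39]


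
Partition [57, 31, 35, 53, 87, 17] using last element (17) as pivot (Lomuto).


Pivot: 17
Place pivot at 0: [17, 31, 35, 53, 87, 57]

Partitioned: [17, 31, 35, 53, 87, 57]


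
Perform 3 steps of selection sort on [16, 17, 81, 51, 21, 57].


Initial: [16, 17, 81, 51, 21, 57]
Step 1: min=16 at 0
  Swap: [16, 17, 81, 51, 21, 57]
Step 2: min=17 at 1
  Swap: [16, 17, 81, 51, 21, 57]
Step 3: min=21 at 4
  Swap: [16, 17, 21, 51, 81, 57]

After 3 steps: [16, 17, 21, 51, 81, 57]


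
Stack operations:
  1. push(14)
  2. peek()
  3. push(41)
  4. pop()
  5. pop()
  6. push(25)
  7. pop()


push(14) -> [14]
peek()->14
push(41) -> [14, 41]
pop()->41, [14]
pop()->14, []
push(25) -> [25]
pop()->25, []

Final stack: []


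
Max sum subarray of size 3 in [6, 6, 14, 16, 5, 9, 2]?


[0:3]: 26
[1:4]: 36
[2:5]: 35
[3:6]: 30
[4:7]: 16

Max: 36 at [1:4]


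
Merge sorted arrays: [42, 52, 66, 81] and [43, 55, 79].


Take 42 from A
Take 43 from B
Take 52 from A
Take 55 from B
Take 66 from A
Take 79 from B

Merged: [42, 43, 52, 55, 66, 79, 81]


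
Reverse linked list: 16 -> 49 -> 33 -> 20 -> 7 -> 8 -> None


Step 1: curr=16, set curr.next=prev(None) | reversed so far: 16
Step 2: curr=49, set curr.next=prev(16) | reversed so far: 49 -> 16
Step 3: curr=33, set curr.next=prev(49) | reversed so far: 33 -> 49 -> 16
Step 4: curr=20, set curr.next=prev(33) | reversed so far: 20 -> 33 -> 49 -> 16
Step 5: curr=7, set curr.next=prev(20) | reversed so far: 7 -> 20 -> 33 -> 49 -> 16
Step 6: curr=8, set curr.next=prev(7) | reversed so far: 8 -> 7 -> 20 -> 33 -> 49 -> 16

8 -> 7 -> 20 -> 33 -> 49 -> 16 -> None


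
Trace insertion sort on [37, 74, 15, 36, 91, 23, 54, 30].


Initial: [37, 74, 15, 36, 91, 23, 54, 30]
Insert 74: [37, 74, 15, 36, 91, 23, 54, 30]
Insert 15: [15, 37, 74, 36, 91, 23, 54, 30]
Insert 36: [15, 36, 37, 74, 91, 23, 54, 30]
Insert 91: [15, 36, 37, 74, 91, 23, 54, 30]
Insert 23: [15, 23, 36, 37, 74, 91, 54, 30]
Insert 54: [15, 23, 36, 37, 54, 74, 91, 30]
Insert 30: [15, 23, 30, 36, 37, 54, 74, 91]

Sorted: [15, 23, 30, 36, 37, 54, 74, 91]


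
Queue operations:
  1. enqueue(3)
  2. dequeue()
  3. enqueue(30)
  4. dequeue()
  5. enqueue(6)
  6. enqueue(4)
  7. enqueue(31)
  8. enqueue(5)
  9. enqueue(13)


enqueue(3) -> [3]
dequeue()->3, []
enqueue(30) -> [30]
dequeue()->30, []
enqueue(6) -> [6]
enqueue(4) -> [6, 4]
enqueue(31) -> [6, 4, 31]
enqueue(5) -> [6, 4, 31, 5]
enqueue(13) -> [6, 4, 31, 5, 13]

Final queue: [6, 4, 31, 5, 13]
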